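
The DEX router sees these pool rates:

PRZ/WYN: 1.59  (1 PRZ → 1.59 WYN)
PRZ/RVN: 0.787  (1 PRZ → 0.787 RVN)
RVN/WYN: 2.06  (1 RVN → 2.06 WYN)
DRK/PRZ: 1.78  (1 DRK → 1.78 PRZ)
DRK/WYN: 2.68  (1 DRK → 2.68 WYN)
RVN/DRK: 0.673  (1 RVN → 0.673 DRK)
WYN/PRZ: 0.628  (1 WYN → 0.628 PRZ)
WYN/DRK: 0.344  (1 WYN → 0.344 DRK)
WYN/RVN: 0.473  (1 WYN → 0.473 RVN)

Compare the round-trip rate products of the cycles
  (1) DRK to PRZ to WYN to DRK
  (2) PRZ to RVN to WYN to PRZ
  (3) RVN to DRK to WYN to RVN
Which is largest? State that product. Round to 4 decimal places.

1.0181

(1) 1.78 × 1.59 × 0.344 = 0.97359
(2) 0.787 × 2.06 × 0.628 = 1.01813
(3) 0.673 × 2.68 × 0.473 = 0.85312
Highest is cycle (2) at 1.0181 (>1, arbitrage).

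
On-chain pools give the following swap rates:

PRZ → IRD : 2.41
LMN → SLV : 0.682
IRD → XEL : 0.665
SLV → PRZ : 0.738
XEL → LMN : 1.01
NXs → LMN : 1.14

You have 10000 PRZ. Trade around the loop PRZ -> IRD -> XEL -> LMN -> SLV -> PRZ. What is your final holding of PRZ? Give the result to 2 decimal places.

10000 PRZ × 2.41 = 24100 IRD
24100 IRD × 0.665 = 16026.5 XEL
16026.5 XEL × 1.01 = 16186.765 LMN
16186.765 LMN × 0.682 = 11039.37373 SLV
11039.37373 SLV × 0.738 = 8147.05781274 PRZ

8147.06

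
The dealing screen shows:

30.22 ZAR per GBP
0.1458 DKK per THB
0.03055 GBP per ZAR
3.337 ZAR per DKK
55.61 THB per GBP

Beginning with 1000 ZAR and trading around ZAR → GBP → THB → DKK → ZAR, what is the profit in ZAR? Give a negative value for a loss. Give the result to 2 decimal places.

1000 ZAR × 0.03055 = 30.55 GBP
30.55 GBP × 55.61 = 1698.8855 THB
1698.8855 THB × 0.1458 = 247.6975059 DKK
247.6975059 DKK × 3.337 = 826.5665771883 ZAR
Net change: 826.5665771883 − 1000 = -173.4334228117 ZAR

-173.43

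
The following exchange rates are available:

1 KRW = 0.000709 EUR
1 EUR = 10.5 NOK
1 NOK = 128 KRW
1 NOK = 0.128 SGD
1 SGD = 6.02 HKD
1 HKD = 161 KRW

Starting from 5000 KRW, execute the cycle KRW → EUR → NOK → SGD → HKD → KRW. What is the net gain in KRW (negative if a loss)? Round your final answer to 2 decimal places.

-382.17

5000 KRW × 0.000709 = 3.545 EUR
3.545 EUR × 10.5 = 37.2225 NOK
37.2225 NOK × 0.128 = 4.76448 SGD
4.76448 SGD × 6.02 = 28.6821696 HKD
28.6821696 HKD × 161 = 4617.8293056 KRW
Net change: 4617.8293056 − 5000 = -382.1706944 KRW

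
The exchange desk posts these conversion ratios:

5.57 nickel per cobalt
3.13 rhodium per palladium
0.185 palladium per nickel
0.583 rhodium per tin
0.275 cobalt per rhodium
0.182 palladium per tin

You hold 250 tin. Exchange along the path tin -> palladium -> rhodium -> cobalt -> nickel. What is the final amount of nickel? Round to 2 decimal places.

218.14

250 tin × 0.182 = 45.5 palladium
45.5 palladium × 3.13 = 142.415 rhodium
142.415 rhodium × 0.275 = 39.164125 cobalt
39.164125 cobalt × 5.57 = 218.14417625 nickel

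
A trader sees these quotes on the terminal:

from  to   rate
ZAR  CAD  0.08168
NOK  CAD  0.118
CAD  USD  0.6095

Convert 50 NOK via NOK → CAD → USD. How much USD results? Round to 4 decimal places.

3.5961

50 NOK × 0.118 = 5.9 CAD
5.9 CAD × 0.6095 = 3.59605 USD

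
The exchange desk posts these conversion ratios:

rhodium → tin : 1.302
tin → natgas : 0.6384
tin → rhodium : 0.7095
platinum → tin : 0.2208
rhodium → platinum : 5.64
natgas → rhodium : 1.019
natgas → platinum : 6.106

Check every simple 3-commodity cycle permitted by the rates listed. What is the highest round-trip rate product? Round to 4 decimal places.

tin→rhodium→platinum→tin: 0.7095 × 5.64 × 0.2208 = 0.88355
natgas→platinum→tin→natgas: 6.106 × 0.2208 × 0.6384 = 0.86069
natgas→rhodium→tin→natgas: 1.019 × 1.302 × 0.6384 = 0.84699
Maximum is tin→rhodium→platinum→tin at 0.8835; no arbitrage — every cycle loses value.

0.8835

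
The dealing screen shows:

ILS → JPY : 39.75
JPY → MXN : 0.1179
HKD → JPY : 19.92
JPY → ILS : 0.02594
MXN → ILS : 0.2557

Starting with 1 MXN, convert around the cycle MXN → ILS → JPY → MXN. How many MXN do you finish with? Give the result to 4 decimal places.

1.1983

1 MXN × 0.2557 = 0.2557 ILS
0.2557 ILS × 39.75 = 10.164075 JPY
10.164075 JPY × 0.1179 = 1.1983444425 MXN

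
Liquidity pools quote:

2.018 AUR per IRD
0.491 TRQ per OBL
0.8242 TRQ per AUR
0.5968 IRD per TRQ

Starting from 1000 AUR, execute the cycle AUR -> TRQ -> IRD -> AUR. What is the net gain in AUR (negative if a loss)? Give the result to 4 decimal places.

-7.3810

1000 AUR × 0.8242 = 824.2 TRQ
824.2 TRQ × 0.5968 = 491.88256 IRD
491.88256 IRD × 2.018 = 992.61900608 AUR
Net change: 992.61900608 − 1000 = -7.38099392 AUR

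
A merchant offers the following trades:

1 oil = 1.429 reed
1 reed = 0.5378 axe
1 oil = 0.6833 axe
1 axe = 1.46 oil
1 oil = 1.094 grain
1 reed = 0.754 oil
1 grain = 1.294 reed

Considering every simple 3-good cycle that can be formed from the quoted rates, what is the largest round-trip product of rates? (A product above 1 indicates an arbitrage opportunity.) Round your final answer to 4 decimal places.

1.1220

axe→oil→reed→axe: 1.46 × 1.429 × 0.5378 = 1.12203
grain→reed→oil→grain: 1.294 × 0.754 × 1.094 = 1.06739
Maximum is axe→oil→reed→axe at 1.1220; arbitrage exists.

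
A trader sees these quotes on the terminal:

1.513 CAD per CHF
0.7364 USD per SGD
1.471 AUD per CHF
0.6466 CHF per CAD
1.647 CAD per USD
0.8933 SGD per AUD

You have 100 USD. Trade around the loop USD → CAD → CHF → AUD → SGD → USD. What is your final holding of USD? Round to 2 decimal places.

100 USD × 1.647 = 164.7 CAD
164.7 CAD × 0.6466 = 106.49502 CHF
106.49502 CHF × 1.471 = 156.65417442 AUD
156.65417442 AUD × 0.8933 = 139.939174009386 SGD
139.939174009386 SGD × 0.7364 = 103.0512077405118504 USD

103.05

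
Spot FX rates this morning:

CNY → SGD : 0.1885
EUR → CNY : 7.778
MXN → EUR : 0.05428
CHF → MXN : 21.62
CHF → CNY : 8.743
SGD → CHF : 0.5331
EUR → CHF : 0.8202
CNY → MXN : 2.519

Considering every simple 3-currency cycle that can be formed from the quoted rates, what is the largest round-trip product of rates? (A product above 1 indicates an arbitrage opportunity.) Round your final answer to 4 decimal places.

1.0635

CNY→MXN→EUR→CNY: 2.519 × 0.05428 × 7.778 = 1.06350
MXN→EUR→CHF→MXN: 0.05428 × 0.8202 × 21.62 = 0.96253
CNY→SGD→CHF→CNY: 0.1885 × 0.5331 × 8.743 = 0.87858
Maximum is CNY→MXN→EUR→CNY at 1.0635; arbitrage exists.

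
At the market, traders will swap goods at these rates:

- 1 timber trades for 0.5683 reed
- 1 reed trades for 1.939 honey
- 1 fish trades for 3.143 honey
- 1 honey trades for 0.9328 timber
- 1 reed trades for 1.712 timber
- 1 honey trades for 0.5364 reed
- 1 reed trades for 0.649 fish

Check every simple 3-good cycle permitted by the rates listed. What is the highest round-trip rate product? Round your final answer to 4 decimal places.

1.0942

fish→honey→reed→fish: 3.143 × 0.5364 × 0.649 = 1.09415
timber→reed→honey→timber: 0.5683 × 1.939 × 0.9328 = 1.02788
Maximum is fish→honey→reed→fish at 1.0942; arbitrage exists.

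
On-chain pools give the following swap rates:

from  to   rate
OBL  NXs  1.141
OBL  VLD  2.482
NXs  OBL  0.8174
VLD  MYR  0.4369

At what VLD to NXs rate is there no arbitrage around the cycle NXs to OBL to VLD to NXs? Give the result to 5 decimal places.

0.49291

Known legs of the cycle: 0.8174 × 2.482 = 2.0287868
For no arbitrage the full-cycle product must be 1, so the missing rate is 1 / 2.0287868 ≈ 0.4929054.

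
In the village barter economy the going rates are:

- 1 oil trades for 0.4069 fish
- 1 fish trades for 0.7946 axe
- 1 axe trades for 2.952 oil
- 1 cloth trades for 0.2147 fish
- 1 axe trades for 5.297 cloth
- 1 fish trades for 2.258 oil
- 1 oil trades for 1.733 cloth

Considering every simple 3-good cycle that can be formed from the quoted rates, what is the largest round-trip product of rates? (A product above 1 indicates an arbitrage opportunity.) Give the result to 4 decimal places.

0.9544

fish→axe→oil→fish: 0.7946 × 2.952 × 0.4069 = 0.95445
fish→axe→cloth→fish: 0.7946 × 5.297 × 0.2147 = 0.90367
fish→oil→cloth→fish: 2.258 × 1.733 × 0.2147 = 0.84015
Maximum is fish→axe→oil→fish at 0.9544; no arbitrage — every cycle loses value.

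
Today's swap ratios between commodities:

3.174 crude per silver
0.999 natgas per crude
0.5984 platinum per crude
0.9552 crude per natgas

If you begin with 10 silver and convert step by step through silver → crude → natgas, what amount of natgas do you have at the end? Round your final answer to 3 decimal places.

31.708

10 silver × 3.174 = 31.74 crude
31.74 crude × 0.999 = 31.70826 natgas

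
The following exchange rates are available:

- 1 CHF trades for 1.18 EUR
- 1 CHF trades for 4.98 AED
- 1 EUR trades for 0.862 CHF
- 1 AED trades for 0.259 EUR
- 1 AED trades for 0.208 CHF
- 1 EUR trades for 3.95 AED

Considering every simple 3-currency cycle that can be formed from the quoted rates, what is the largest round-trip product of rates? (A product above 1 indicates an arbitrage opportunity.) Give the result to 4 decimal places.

1.1118

EUR→CHF→AED→EUR: 0.862 × 4.98 × 0.259 = 1.11182
EUR→AED→CHF→EUR: 3.95 × 0.208 × 1.18 = 0.96949
Maximum is EUR→CHF→AED→EUR at 1.1118; arbitrage exists.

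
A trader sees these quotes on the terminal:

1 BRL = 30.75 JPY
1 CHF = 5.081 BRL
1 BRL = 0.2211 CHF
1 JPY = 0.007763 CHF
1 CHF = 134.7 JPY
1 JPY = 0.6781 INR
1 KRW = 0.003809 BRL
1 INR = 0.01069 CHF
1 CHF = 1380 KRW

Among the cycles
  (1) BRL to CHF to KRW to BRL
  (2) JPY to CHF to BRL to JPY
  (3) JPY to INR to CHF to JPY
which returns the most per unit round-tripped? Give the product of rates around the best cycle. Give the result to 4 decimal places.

1.2129

(1) 0.2211 × 1380 × 0.003809 = 1.16219
(2) 0.007763 × 5.081 × 30.75 = 1.21290
(3) 0.6781 × 0.01069 × 134.7 = 0.97643
Highest is cycle (2) at 1.2129 (>1, arbitrage).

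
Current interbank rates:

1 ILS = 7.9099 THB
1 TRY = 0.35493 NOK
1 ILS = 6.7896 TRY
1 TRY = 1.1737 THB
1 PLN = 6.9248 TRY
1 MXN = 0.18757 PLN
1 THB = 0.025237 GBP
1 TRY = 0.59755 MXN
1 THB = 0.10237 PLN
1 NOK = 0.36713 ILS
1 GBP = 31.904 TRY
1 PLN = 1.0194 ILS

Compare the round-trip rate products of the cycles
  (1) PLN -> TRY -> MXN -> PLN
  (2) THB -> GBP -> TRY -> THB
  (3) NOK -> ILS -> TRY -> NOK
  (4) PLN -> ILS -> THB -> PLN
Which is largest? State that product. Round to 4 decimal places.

(1) 6.9248 × 0.59755 × 0.18757 = 0.77615
(2) 0.025237 × 31.904 × 1.1737 = 0.94502
(3) 0.36713 × 6.7896 × 0.35493 = 0.88472
(4) 1.0194 × 7.9099 × 0.10237 = 0.82545
Highest is cycle (2) at 0.9450 (≤1, no arbitrage).

0.9450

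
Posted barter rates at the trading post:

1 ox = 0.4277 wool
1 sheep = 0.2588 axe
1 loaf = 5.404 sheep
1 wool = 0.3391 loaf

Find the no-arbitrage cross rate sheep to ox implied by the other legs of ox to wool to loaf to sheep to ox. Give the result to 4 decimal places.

Known legs of the cycle: 0.4277 × 0.3391 × 5.404 = 0.78375871028
For no arbitrage the full-cycle product must be 1, so the missing rate is 1 / 0.78375871028 ≈ 1.275903.

1.2759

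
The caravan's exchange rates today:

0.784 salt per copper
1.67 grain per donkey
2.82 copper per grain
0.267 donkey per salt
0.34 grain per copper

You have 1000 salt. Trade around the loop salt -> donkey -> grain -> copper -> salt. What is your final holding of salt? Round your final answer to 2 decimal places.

1000 salt × 0.267 = 267 donkey
267 donkey × 1.67 = 445.89 grain
445.89 grain × 2.82 = 1257.4098 copper
1257.4098 copper × 0.784 = 985.8092832 salt

985.81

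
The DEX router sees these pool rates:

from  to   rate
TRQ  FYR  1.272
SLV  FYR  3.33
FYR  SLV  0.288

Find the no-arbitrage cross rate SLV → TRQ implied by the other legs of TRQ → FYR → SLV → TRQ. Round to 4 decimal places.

2.7297

Known legs of the cycle: 1.272 × 0.288 = 0.366336
For no arbitrage the full-cycle product must be 1, so the missing rate is 1 / 0.366336 ≈ 2.729734.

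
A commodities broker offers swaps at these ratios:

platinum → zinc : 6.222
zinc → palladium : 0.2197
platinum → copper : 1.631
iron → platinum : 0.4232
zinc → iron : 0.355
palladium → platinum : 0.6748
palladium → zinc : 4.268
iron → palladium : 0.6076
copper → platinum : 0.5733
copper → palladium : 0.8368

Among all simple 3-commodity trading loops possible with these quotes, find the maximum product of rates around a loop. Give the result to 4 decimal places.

platinum→zinc→iron→platinum: 6.222 × 0.355 × 0.4232 = 0.93477
palladium→platinum→zinc→palladium: 0.6748 × 6.222 × 0.2197 = 0.92243
palladium→platinum→copper→palladium: 0.6748 × 1.631 × 0.8368 = 0.92098
palladium→zinc→iron→palladium: 4.268 × 0.355 × 0.6076 = 0.92060
Maximum is platinum→zinc→iron→platinum at 0.9348; no arbitrage — every cycle loses value.

0.9348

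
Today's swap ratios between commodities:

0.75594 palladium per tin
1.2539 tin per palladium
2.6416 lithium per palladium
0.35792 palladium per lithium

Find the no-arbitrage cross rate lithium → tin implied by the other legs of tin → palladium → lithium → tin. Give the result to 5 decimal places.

Known legs of the cycle: 0.75594 × 2.6416 = 1.996891104
For no arbitrage the full-cycle product must be 1, so the missing rate is 1 / 1.996891104 ≈ 0.5007784.

0.50078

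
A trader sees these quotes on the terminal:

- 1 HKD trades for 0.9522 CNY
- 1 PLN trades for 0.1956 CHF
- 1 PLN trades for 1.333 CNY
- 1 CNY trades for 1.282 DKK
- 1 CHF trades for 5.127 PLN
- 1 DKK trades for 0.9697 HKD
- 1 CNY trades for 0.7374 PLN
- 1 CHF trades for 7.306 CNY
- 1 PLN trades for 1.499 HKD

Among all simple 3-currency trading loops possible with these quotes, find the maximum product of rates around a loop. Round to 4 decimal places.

1.1837

HKD→CNY→DKK→HKD: 0.9522 × 1.282 × 0.9697 = 1.18373
CHF→CNY→PLN→CHF: 7.306 × 0.7374 × 0.1956 = 1.05378
HKD→CNY→PLN→HKD: 0.9522 × 0.7374 × 1.499 = 1.05253
Maximum is HKD→CNY→DKK→HKD at 1.1837; arbitrage exists.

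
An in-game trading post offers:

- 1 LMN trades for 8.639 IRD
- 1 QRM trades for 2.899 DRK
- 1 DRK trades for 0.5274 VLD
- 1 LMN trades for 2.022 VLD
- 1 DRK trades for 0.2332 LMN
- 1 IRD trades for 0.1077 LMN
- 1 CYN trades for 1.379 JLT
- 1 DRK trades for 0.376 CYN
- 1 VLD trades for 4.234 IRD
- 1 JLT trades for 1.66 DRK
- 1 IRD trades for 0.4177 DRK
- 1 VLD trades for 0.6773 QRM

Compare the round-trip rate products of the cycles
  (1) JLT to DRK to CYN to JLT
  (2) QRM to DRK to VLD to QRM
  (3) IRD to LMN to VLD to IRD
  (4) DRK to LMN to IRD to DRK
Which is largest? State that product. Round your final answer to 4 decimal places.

1.0355

(1) 1.66 × 0.376 × 1.379 = 0.86072
(2) 2.899 × 0.5274 × 0.6773 = 1.03555
(3) 0.1077 × 2.022 × 4.234 = 0.92204
(4) 0.2332 × 8.639 × 0.4177 = 0.84150
Highest is cycle (2) at 1.0355 (>1, arbitrage).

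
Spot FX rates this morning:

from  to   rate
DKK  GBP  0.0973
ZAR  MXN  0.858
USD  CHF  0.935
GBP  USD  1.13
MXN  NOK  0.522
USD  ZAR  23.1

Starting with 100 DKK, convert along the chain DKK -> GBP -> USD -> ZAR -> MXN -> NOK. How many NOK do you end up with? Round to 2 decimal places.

100 DKK × 0.0973 = 9.73 GBP
9.73 GBP × 1.13 = 10.9949 USD
10.9949 USD × 23.1 = 253.98219 ZAR
253.98219 ZAR × 0.858 = 217.91671902 MXN
217.91671902 MXN × 0.522 = 113.75252732844 NOK

113.75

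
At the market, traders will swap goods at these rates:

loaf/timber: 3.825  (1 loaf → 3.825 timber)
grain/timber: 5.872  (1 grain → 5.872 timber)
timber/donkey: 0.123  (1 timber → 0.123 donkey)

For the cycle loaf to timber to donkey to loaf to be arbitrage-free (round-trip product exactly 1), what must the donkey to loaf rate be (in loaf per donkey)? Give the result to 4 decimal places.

Known legs of the cycle: 3.825 × 0.123 = 0.470475
For no arbitrage the full-cycle product must be 1, so the missing rate is 1 / 0.470475 ≈ 2.125511.

2.1255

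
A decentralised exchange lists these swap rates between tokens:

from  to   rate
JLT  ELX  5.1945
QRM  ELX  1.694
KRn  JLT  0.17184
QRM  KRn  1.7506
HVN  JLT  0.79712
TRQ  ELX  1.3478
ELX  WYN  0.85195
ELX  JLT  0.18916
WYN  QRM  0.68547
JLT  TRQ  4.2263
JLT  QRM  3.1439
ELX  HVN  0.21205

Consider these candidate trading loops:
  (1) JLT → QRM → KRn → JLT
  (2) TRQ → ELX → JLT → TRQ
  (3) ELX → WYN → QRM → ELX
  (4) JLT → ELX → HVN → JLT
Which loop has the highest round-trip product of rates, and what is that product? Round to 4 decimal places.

1.0775

(1) 3.1439 × 1.7506 × 0.17184 = 0.94576
(2) 1.3478 × 0.18916 × 4.2263 = 1.07749
(3) 0.85195 × 0.68547 × 1.694 = 0.98927
(4) 5.1945 × 0.21205 × 0.79712 = 0.87802
Highest is cycle (2) at 1.0775 (>1, arbitrage).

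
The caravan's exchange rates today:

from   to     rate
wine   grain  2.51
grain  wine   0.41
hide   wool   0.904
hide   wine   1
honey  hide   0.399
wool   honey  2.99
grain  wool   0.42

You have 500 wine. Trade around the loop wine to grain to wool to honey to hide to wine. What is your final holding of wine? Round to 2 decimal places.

500 wine × 2.51 = 1255 grain
1255 grain × 0.42 = 527.1 wool
527.1 wool × 2.99 = 1576.029 honey
1576.029 honey × 0.399 = 628.835571 hide
628.835571 hide × 1 = 628.835571 wine

628.84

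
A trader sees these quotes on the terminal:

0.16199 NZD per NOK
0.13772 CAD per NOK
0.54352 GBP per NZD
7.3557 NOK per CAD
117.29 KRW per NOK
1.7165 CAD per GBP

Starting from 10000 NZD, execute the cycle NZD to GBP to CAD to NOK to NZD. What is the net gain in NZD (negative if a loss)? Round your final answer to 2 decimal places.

10000 NZD × 0.54352 = 5435.2 GBP
5435.2 GBP × 1.7165 = 9329.5208 CAD
9329.5208 CAD × 7.3557 = 68625.15614856 NOK
68625.15614856 NOK × 0.16199 = 11116.5890445052344 NZD
Net change: 11116.5890445052344 − 10000 = 1116.5890445052344 NZD

1116.59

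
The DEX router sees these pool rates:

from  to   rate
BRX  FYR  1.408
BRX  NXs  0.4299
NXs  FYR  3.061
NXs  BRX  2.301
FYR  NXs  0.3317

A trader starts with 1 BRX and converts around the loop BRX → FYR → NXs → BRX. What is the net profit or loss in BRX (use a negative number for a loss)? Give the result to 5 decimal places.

1 BRX × 1.408 = 1.408 FYR
1.408 FYR × 0.3317 = 0.4670336 NXs
0.4670336 NXs × 2.301 = 1.0746443136 BRX
Net change: 1.0746443136 − 1 = 0.0746443136 BRX

0.07464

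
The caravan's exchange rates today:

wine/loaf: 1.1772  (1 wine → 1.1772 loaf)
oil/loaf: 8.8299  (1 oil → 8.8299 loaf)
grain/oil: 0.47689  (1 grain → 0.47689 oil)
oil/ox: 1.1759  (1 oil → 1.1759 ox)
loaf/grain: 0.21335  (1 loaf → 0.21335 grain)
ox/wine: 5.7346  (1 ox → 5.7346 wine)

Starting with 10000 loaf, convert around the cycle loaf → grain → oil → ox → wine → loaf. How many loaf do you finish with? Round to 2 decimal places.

8076.71

10000 loaf × 0.21335 = 2133.5 grain
2133.5 grain × 0.47689 = 1017.444815 oil
1017.444815 oil × 1.1759 = 1196.4133579585 ox
1196.4133579585 ox × 5.7346 = 6860.9520425488141 wine
6860.9520425488141 wine × 1.1772 = 8076.71274448846395852 loaf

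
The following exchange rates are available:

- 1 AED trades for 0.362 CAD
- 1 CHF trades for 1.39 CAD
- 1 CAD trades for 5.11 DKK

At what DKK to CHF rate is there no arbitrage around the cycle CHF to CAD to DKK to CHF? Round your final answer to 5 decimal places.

Known legs of the cycle: 1.39 × 5.11 = 7.1029
For no arbitrage the full-cycle product must be 1, so the missing rate is 1 / 7.1029 ≈ 0.1407876.

0.14079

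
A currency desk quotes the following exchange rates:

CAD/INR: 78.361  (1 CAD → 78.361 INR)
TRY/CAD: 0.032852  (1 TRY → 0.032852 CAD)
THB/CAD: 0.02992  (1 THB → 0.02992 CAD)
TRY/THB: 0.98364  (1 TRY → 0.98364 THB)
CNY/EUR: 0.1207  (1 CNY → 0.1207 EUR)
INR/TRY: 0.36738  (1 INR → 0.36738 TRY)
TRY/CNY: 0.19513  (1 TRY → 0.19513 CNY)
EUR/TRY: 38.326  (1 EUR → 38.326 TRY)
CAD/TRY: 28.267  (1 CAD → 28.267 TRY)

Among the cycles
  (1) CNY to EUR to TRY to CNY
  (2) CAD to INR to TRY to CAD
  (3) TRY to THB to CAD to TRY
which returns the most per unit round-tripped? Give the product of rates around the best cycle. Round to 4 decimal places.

(1) 0.1207 × 38.326 × 0.19513 = 0.90266
(2) 78.361 × 0.36738 × 0.032852 = 0.94575
(3) 0.98364 × 0.02992 × 28.267 = 0.83191
Highest is cycle (2) at 0.9458 (≤1, no arbitrage).

0.9458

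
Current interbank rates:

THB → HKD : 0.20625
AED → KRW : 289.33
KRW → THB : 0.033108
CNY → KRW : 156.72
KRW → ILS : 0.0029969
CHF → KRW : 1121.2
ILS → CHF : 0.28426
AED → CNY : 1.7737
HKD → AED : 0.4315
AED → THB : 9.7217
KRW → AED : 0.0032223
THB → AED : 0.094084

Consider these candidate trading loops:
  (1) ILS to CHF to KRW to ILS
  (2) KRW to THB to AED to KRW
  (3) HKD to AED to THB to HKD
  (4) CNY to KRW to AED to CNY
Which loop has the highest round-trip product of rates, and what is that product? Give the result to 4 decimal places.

(1) 0.28426 × 1121.2 × 0.0029969 = 0.95515
(2) 0.033108 × 0.094084 × 289.33 = 0.90124
(3) 0.4315 × 9.7217 × 0.20625 = 0.86520
(4) 156.72 × 0.0032223 × 1.7737 = 0.89572
Highest is cycle (1) at 0.9551 (≤1, no arbitrage).

0.9551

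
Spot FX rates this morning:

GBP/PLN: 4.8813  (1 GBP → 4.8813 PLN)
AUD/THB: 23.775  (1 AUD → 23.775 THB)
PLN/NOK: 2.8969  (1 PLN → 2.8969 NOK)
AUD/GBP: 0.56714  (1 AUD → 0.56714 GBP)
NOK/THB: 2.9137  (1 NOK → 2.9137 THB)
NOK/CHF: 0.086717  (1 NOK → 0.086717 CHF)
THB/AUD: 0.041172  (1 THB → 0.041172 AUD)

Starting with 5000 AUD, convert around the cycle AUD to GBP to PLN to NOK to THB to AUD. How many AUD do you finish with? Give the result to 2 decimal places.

5000 AUD × 0.56714 = 2835.7 GBP
2835.7 GBP × 4.8813 = 13841.90241 PLN
13841.90241 PLN × 2.8969 = 40098.607091529 NOK
40098.607091529 NOK × 2.9137 = 116835.3114825880473 THB
116835.3114825880473 THB × 0.041172 = 4810.3434443611150834356 AUD

4810.34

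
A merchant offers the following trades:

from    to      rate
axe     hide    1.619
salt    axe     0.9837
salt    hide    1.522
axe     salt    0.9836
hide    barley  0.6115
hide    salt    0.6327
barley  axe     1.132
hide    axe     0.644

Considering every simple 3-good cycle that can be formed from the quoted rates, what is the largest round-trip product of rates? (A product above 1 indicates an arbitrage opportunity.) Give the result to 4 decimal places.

1.1207

axe→hide→barley→axe: 1.619 × 0.6115 × 1.132 = 1.12070
axe→hide→salt→axe: 1.619 × 0.6327 × 0.9837 = 1.00764
axe→salt→hide→axe: 0.9836 × 1.522 × 0.644 = 0.96409
Maximum is axe→hide→barley→axe at 1.1207; arbitrage exists.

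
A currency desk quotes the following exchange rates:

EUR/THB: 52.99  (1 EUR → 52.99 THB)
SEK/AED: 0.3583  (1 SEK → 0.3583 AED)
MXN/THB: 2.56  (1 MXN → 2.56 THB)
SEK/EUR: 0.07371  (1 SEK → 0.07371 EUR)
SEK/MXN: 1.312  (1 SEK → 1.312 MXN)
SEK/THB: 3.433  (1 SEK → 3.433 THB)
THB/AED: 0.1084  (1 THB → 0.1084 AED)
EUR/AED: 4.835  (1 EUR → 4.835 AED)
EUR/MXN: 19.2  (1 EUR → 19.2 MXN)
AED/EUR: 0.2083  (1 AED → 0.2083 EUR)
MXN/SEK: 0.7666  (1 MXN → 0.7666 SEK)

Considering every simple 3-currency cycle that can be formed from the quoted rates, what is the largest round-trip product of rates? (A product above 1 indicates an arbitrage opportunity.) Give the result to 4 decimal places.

1.1965

AED→EUR→THB→AED: 0.2083 × 52.99 × 0.1084 = 1.19650
EUR→MXN→SEK→EUR: 19.2 × 0.7666 × 0.07371 = 1.08492
Maximum is AED→EUR→THB→AED at 1.1965; arbitrage exists.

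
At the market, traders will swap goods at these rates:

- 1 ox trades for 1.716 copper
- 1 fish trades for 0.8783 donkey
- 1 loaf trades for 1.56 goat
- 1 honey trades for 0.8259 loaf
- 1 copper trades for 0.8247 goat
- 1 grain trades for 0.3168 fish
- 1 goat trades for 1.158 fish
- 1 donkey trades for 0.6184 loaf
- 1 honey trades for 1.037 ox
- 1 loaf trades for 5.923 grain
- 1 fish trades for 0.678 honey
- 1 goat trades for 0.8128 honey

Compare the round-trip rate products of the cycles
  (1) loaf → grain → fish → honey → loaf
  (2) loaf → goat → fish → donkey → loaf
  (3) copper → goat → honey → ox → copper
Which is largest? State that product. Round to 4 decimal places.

1.1928

(1) 5.923 × 0.3168 × 0.678 × 0.8259 = 1.05071
(2) 1.56 × 1.158 × 0.8783 × 0.6184 = 0.98117
(3) 0.8247 × 0.8128 × 1.037 × 1.716 = 1.19282
Highest is cycle (3) at 1.1928 (>1, arbitrage).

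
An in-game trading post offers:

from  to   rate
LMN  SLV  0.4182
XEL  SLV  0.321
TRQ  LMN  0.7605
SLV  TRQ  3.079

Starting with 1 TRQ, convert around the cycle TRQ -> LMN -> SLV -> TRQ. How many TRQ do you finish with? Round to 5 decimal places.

1 TRQ × 0.7605 = 0.7605 LMN
0.7605 LMN × 0.4182 = 0.3180411 SLV
0.3180411 SLV × 3.079 = 0.9792485469 TRQ

0.97925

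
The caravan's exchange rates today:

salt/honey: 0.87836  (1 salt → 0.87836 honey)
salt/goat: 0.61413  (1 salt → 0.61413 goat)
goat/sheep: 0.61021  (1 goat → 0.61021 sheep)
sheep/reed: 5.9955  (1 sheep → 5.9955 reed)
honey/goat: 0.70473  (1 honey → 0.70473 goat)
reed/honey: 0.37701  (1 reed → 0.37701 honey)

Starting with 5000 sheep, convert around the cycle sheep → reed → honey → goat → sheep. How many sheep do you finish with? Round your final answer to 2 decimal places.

4860.16

5000 sheep × 5.9955 = 29977.5 reed
29977.5 reed × 0.37701 = 11301.817275 honey
11301.817275 honey × 0.70473 = 7964.72968821075 goat
7964.72968821075 goat × 0.61021 = 4860.1577030430817575 sheep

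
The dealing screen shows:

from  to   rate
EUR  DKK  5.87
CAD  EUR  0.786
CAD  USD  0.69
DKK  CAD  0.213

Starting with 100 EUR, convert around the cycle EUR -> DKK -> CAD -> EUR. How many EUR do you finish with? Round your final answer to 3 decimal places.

100 EUR × 5.87 = 587 DKK
587 DKK × 0.213 = 125.031 CAD
125.031 CAD × 0.786 = 98.274366 EUR

98.274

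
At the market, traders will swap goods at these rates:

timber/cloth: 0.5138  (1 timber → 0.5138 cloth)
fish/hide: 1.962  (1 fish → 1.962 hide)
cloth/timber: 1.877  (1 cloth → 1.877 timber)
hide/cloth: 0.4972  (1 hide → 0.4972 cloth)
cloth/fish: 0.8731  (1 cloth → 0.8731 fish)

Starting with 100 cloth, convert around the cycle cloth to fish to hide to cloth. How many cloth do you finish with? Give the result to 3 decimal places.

100 cloth × 0.8731 = 87.31 fish
87.31 fish × 1.962 = 171.30222 hide
171.30222 hide × 0.4972 = 85.171463784 cloth

85.171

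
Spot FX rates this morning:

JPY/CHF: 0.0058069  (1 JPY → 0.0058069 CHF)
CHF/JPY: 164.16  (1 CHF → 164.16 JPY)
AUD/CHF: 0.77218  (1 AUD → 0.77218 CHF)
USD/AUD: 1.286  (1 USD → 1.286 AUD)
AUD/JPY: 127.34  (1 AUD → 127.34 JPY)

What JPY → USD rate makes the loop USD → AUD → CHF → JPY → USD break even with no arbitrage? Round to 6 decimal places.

Known legs of the cycle: 1.286 × 0.77218 × 164.16 = 163.0147344768
For no arbitrage the full-cycle product must be 1, so the missing rate is 1 / 163.0147344768 ≈ 0.00613441.

0.006134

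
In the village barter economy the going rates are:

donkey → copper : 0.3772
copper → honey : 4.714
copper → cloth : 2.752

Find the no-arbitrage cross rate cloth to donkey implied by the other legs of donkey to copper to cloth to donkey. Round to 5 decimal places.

0.96334

Known legs of the cycle: 0.3772 × 2.752 = 1.0380544
For no arbitrage the full-cycle product must be 1, so the missing rate is 1 / 1.0380544 ≈ 0.9633406.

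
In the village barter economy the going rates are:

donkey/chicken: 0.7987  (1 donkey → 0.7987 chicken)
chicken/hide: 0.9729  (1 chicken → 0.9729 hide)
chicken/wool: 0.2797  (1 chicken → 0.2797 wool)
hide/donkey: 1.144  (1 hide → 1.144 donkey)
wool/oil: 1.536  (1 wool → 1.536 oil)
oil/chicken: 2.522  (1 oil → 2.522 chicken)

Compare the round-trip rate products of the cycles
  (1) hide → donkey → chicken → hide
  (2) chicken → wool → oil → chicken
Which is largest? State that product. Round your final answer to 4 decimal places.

1.0835

(1) 1.144 × 0.7987 × 0.9729 = 0.88895
(2) 0.2797 × 1.536 × 2.522 = 1.08350
Highest is cycle (2) at 1.0835 (>1, arbitrage).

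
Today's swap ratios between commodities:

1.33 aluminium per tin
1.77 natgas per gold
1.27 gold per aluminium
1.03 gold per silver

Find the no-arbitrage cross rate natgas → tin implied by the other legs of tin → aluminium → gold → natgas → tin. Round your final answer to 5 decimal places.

Known legs of the cycle: 1.33 × 1.27 × 1.77 = 2.989707
For no arbitrage the full-cycle product must be 1, so the missing rate is 1 / 2.989707 ≈ 0.3344809.

0.33448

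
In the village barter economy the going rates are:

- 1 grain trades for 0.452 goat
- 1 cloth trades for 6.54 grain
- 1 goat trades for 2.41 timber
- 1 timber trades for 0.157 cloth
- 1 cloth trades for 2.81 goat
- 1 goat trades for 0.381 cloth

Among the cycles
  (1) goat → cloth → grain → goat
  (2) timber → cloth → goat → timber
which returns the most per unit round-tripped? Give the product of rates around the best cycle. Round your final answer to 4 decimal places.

1.1263

(1) 0.381 × 6.54 × 0.452 = 1.12627
(2) 0.157 × 2.81 × 2.41 = 1.06322
Highest is cycle (1) at 1.1263 (>1, arbitrage).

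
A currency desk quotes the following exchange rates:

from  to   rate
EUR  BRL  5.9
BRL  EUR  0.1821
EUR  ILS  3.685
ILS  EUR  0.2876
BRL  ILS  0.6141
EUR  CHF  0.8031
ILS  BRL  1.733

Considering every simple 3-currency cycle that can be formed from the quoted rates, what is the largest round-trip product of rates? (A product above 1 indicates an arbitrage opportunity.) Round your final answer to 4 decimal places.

1.1629

ILS→BRL→EUR→ILS: 1.733 × 0.1821 × 3.685 = 1.16291
ILS→EUR→BRL→ILS: 0.2876 × 5.9 × 0.6141 = 1.04203
Maximum is ILS→BRL→EUR→ILS at 1.1629; arbitrage exists.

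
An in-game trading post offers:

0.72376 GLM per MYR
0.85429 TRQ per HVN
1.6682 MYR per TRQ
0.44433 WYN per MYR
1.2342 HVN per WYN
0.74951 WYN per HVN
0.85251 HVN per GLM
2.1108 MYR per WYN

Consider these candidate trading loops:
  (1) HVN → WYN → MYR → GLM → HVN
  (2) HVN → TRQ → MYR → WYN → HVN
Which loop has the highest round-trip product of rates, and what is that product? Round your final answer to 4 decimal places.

0.9762

(1) 0.74951 × 2.1108 × 0.72376 × 0.85251 = 0.97615
(2) 0.85429 × 1.6682 × 0.44433 × 1.2342 = 0.78153
Highest is cycle (1) at 0.9762 (≤1, no arbitrage).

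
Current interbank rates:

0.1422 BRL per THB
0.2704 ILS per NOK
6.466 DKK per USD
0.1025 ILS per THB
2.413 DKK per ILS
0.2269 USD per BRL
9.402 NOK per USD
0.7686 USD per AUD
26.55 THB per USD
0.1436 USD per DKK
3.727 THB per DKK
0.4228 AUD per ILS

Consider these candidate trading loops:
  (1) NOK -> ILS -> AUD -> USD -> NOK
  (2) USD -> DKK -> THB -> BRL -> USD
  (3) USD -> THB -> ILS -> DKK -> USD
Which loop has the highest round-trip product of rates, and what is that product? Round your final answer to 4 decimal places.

0.9430

(1) 0.2704 × 0.4228 × 0.7686 × 9.402 = 0.82616
(2) 6.466 × 3.727 × 0.1422 × 0.2269 = 0.77755
(3) 26.55 × 0.1025 × 2.413 × 0.1436 = 0.94297
Highest is cycle (3) at 0.9430 (≤1, no arbitrage).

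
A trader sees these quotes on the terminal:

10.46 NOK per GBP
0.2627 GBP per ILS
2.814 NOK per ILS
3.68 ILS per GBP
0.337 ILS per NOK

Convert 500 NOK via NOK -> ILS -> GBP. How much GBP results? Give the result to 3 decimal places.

44.265

500 NOK × 0.337 = 168.5 ILS
168.5 ILS × 0.2627 = 44.26495 GBP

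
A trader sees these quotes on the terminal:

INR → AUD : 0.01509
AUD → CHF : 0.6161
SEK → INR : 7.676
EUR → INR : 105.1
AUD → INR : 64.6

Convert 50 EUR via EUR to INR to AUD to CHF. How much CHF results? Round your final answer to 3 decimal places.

50 EUR × 105.1 = 5255 INR
5255 INR × 0.01509 = 79.29795 AUD
79.29795 AUD × 0.6161 = 48.855466995 CHF

48.855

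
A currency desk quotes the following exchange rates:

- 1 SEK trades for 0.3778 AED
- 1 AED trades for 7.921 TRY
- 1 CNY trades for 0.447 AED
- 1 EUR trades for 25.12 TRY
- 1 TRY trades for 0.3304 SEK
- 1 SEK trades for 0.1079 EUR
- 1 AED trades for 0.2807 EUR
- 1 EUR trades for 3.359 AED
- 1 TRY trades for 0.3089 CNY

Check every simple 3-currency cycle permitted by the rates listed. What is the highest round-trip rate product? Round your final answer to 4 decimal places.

CNY→AED→TRY→CNY: 0.447 × 7.921 × 0.3089 = 1.09372
SEK→AED→TRY→SEK: 0.3778 × 7.921 × 0.3304 = 0.98874
SEK→EUR→TRY→SEK: 0.1079 × 25.12 × 0.3304 = 0.89553
Maximum is CNY→AED→TRY→CNY at 1.0937; arbitrage exists.

1.0937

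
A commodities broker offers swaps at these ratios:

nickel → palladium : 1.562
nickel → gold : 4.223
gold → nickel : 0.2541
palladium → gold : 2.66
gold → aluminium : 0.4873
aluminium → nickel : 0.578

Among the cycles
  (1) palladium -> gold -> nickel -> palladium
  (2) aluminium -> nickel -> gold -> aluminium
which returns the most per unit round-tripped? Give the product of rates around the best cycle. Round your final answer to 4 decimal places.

(1) 2.66 × 0.2541 × 1.562 = 1.05577
(2) 0.578 × 4.223 × 0.4873 = 1.18945
Highest is cycle (2) at 1.1894 (>1, arbitrage).

1.1894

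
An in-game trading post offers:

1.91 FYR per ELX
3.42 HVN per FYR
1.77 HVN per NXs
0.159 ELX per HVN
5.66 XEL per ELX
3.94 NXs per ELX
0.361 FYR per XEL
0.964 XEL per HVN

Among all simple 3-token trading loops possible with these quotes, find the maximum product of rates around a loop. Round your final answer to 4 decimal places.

XEL→FYR→HVN→XEL: 0.361 × 3.42 × 0.964 = 1.19017
ELX→NXs→HVN→ELX: 3.94 × 1.77 × 0.159 = 1.10883
ELX→FYR→HVN→ELX: 1.91 × 3.42 × 0.159 = 1.03862
Maximum is XEL→FYR→HVN→XEL at 1.1902; arbitrage exists.

1.1902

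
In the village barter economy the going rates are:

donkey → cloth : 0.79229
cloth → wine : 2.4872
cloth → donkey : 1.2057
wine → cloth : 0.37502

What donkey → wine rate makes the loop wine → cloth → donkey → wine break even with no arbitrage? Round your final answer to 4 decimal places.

Known legs of the cycle: 0.37502 × 1.2057 = 0.452161614
For no arbitrage the full-cycle product must be 1, so the missing rate is 1 / 0.452161614 ≈ 2.211599.

2.2116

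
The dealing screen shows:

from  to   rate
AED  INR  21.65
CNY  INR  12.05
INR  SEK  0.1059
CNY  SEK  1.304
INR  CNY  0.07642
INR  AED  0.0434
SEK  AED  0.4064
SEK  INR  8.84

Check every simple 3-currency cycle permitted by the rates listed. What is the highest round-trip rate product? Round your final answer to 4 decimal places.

SEK→AED→INR→SEK: 0.4064 × 21.65 × 0.1059 = 0.93177
SEK→INR→CNY→SEK: 8.84 × 0.07642 × 1.304 = 0.88092
Maximum is SEK→AED→INR→SEK at 0.9318; no arbitrage — every cycle loses value.

0.9318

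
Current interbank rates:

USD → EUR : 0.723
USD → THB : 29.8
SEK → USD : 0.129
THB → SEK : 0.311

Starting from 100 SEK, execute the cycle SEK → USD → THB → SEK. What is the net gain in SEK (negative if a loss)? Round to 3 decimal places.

19.555

100 SEK × 0.129 = 12.9 USD
12.9 USD × 29.8 = 384.42 THB
384.42 THB × 0.311 = 119.55462 SEK
Net change: 119.55462 − 100 = 19.55462 SEK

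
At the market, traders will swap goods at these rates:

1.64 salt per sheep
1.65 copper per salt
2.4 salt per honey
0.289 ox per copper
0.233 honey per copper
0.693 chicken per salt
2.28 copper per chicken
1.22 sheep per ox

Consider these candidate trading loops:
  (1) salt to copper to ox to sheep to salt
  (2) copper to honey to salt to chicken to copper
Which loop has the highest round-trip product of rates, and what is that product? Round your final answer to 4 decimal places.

0.9541

(1) 1.65 × 0.289 × 1.22 × 1.64 = 0.95408
(2) 0.233 × 2.4 × 0.693 × 2.28 = 0.88356
Highest is cycle (1) at 0.9541 (≤1, no arbitrage).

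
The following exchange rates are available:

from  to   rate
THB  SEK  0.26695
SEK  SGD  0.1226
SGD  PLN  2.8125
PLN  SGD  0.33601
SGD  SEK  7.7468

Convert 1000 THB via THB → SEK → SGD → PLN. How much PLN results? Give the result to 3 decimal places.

1000 THB × 0.26695 = 266.95 SEK
266.95 SEK × 0.1226 = 32.72807 SGD
32.72807 SGD × 2.8125 = 92.047696875 PLN

92.048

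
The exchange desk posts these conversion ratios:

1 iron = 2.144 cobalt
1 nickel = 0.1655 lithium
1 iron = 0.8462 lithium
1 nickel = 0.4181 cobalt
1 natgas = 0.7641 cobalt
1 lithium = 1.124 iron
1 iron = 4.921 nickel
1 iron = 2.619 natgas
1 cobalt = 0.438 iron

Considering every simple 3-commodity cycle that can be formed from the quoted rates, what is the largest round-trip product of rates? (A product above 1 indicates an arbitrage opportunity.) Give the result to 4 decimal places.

0.9154

nickel→lithium→iron→nickel: 0.1655 × 1.124 × 4.921 = 0.91541
nickel→cobalt→iron→nickel: 0.4181 × 0.438 × 4.921 = 0.90117
iron→natgas→cobalt→iron: 2.619 × 0.7641 × 0.438 = 0.87652
Maximum is nickel→lithium→iron→nickel at 0.9154; no arbitrage — every cycle loses value.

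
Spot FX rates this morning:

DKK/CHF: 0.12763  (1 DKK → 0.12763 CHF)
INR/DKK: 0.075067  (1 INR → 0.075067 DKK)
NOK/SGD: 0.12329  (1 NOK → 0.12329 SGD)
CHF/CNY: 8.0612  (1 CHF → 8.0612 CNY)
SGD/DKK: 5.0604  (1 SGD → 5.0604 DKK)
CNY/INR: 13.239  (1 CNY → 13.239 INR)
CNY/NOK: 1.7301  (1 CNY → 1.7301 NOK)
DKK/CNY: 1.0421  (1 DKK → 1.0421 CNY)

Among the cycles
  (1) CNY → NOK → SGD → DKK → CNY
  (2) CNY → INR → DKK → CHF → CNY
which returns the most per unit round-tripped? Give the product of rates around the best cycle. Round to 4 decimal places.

1.1248

(1) 1.7301 × 0.12329 × 5.0604 × 1.0421 = 1.12485
(2) 13.239 × 0.075067 × 0.12763 × 8.0612 = 1.02248
Highest is cycle (1) at 1.1248 (>1, arbitrage).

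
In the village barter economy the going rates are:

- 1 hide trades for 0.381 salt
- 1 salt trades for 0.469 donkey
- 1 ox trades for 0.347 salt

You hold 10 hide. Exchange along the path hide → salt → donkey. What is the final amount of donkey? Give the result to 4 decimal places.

1.7869

10 hide × 0.381 = 3.81 salt
3.81 salt × 0.469 = 1.78689 donkey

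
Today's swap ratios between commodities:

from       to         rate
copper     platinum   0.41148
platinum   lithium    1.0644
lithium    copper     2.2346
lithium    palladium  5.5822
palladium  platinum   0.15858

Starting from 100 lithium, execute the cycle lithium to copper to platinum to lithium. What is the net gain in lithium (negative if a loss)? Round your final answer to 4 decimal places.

-2.1291

100 lithium × 2.2346 = 223.46 copper
223.46 copper × 0.41148 = 91.9493208 platinum
91.9493208 platinum × 1.0644 = 97.87085705952 lithium
Net change: 97.87085705952 − 100 = -2.12914294048 lithium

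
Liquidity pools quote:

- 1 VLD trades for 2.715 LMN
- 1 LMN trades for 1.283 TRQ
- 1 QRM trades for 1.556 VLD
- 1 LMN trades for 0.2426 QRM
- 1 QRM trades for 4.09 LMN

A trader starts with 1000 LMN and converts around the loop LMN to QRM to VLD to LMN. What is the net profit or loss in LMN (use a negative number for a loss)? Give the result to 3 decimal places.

1000 LMN × 0.2426 = 242.6 QRM
242.6 QRM × 1.556 = 377.4856 VLD
377.4856 VLD × 2.715 = 1024.873404 LMN
Net change: 1024.873404 − 1000 = 24.873404 LMN

24.873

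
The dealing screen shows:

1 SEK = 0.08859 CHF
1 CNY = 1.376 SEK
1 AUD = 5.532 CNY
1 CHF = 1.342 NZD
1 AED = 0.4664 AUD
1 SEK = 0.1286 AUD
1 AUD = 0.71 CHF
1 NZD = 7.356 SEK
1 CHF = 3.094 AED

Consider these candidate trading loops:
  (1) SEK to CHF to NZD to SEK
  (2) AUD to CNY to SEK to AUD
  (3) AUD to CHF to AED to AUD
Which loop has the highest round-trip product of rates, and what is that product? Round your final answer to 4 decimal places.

1.0246

(1) 0.08859 × 1.342 × 7.356 = 0.87454
(2) 5.532 × 1.376 × 0.1286 = 0.97891
(3) 0.71 × 3.094 × 0.4664 = 1.02456
Highest is cycle (3) at 1.0246 (>1, arbitrage).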